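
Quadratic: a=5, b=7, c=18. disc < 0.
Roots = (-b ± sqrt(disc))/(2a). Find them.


disc = 7^2 - 4*5*18 = 49 - 360 = -311
sqrt(|disc|) = sqrt(311) = 17.6352
Real part = -7/(2*5) = -0.7000
Imag part = 17.6352/(2*5) = 1.7635

-0.7000 ± 1.7635i


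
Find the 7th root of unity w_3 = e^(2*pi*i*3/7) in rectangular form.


Angle = 360*3/7 = 154.2857°
a = cos(154.2857°) = -0.9010
b = sin(154.2857°) = 0.4339

-0.9010 + 0.4339i


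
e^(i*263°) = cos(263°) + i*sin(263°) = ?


cos(263°) = -0.1219
sin(263°) = -0.9925

e^(i*263°) = -0.1219 - 0.9925i


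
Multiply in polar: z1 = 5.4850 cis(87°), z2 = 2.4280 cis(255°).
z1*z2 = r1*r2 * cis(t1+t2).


r = 5.4850 * 2.4280 = 13.3176
theta = 87° + 255° = 342° = 342° (mod 360)

13.3176 cis(342°)


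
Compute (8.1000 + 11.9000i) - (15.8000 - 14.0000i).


Real: 8.1 - 15.8 = -7.7
Imag: 11.9 + 14 = 25.9

-7.7000 + 25.9000i


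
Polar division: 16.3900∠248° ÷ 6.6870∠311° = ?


r = 16.3900 / 6.6870 = 2.4510
theta = 248° - 311° = -63° = 297° (mod 360)

2.4510 cis(297°)


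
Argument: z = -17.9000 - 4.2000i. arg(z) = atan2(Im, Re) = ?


Re = -17.9, Im = -4.2
arg = atan2(-4.2, -17.9) = -166.7952 degrees

arg(z) = -166.7952 degrees


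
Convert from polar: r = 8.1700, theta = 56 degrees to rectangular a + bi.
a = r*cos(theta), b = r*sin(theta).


a = 8.1700*cos(56°) = 8.1700*0.55919 = 4.5686
b = 8.1700*sin(56°) = 8.1700*0.829038 = 6.7732

4.5686 + 6.7732i


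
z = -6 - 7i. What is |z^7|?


|z| = sqrt(36+49) = sqrt(85) = 9.2195
|z^7| = |z|^7 = (sqrt(85))^7 = 85^3 * sqrt(85) = 614125*sqrt(85)

|z^7| = 614125*sqrt(85) ≈ 5661952.7398


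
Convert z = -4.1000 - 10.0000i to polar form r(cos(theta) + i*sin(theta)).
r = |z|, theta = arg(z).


r = sqrt(16.81+100) = sqrt(116.81) = 10.8079
theta = atan2(-10, -4.1) = -112.2936 degrees

r = 10.8079, theta = -112.2936 degrees


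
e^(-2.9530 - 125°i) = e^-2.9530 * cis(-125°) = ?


e^-2.9530 = 0.05218
cos(-125°) = -0.5736
sin(-125°) = -0.8192
Real = 0.05218*(-0.5736) = -0.0299
Imag = 0.05218*(-0.8192) = -0.0427

-0.0299 - 0.0427i


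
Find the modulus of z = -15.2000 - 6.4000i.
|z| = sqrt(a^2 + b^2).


|z| = sqrt((-15.2)^2 + (-6.4)^2) = sqrt(231.04 + 40.96) = sqrt(272) = 16.4924

|z| = 16.4924


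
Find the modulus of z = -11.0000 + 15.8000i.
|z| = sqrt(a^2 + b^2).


|z| = sqrt((-11)^2 + 15.8^2) = sqrt(121 + 249.64) = sqrt(370.64) = 19.2520

|z| = 19.2520


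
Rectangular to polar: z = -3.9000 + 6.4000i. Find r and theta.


r = sqrt(15.21+40.96) = sqrt(56.17) = 7.4947
theta = atan2(6.4, -3.9) = 121.3571 degrees

r = 7.4947, theta = 121.3571 degrees


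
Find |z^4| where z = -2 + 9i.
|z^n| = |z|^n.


|z| = sqrt(4+81) = sqrt(85) = 9.2195
|z^4| = |z|^4 = (sqrt(85))^4 = 85^2 = 7225

|z^4| = 7225


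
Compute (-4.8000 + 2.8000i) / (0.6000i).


Conjugate of z2 = -0.6000i
Numerator: (-4.8000 + 2.8000i)(-0.6000i) = 1.6800 + 2.8800i
Denominator: 0^2 + 0.6^2 = 0.36
Result = (1.6800 + 2.8800i)/0.36

4.6667 + 8.0000i


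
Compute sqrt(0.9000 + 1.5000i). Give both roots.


|z| = sqrt(0.81+2.25) = 1.7493
sqrt((|z|+a)/2) = sqrt((1.7493+0.9)/2) = sqrt(1.3246) = 1.1509
sqrt((|z|-a)/2) = sqrt((1.7493-0.9)/2) = sqrt(0.4246) = 0.6516

±(1.1509 + 0.6516i) i.e. 1.1509 + 0.6516i and -1.1509 - 0.6516i


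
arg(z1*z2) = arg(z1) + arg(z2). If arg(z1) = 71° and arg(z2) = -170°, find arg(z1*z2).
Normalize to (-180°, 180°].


arg(z1*z2) = 71° - 170° = -99°
Normalized to (-180°, 180°]: -99°

-99°


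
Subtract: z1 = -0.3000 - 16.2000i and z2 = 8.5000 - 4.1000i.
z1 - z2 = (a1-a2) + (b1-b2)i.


Real: -0.3 - 8.5 = -8.8
Imag: -16.2 + 4.1 = -12.1

-8.8000 - 12.1000i


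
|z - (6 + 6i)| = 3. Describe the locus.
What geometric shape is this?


|z - z0| = r is a circle with center z0 and radius r.
Center = (6, 6), radius = 3

Circle with center (6, 6) and radius 3


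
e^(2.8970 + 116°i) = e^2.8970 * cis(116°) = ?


e^2.8970 = 18.1197
cos(116°) = -0.438371
sin(116°) = 0.898794
Real = 18.1197*(-0.438371) = -7.9432
Imag = 18.1197*0.898794 = 16.2859

-7.9432 + 16.2859i


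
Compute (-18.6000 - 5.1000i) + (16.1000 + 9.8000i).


Real: -18.6 + 16.1 = -2.5
Imag: -5.1 + 9.8 = 4.7

-2.5000 + 4.7000i


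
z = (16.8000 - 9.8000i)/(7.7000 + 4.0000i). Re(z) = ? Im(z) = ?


Multiply by conjugate: (16.8000 - 9.8000i)(7.7000 - 4.0000i) / (7.7^2 + 4^2)
Numerator real = 16.8*7.7 - (9.8)*4 = 90.16
Numerator imag = -9.8*7.7 - 16.8*4 = -142.66
Denominator = 75.29
Re(z) = 90.16/75.29 = 1.1975
Im(z) = -142.66/75.29 = -1.8948

Re(z) = 1.1975, Im(z) = -1.8948


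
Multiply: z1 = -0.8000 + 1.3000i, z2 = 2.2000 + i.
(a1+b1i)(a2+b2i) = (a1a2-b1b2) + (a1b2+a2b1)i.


Real = -0.8*2.2 - 1.3*1 = -1.76 - 1.3 = -3.06
Imag = -0.8*1 + 2.2*1.3 = -0.8 + 2.86 = 2.06

-3.0600 + 2.0600i


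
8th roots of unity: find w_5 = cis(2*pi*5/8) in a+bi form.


Angle = 360*5/8 = 225°
a = cos(225°) = -0.7071
b = sin(225°) = -0.7071

-0.7071 - 0.7071i


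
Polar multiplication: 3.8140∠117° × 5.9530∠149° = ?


r = 3.8140 * 5.9530 = 22.7047
theta = 117° + 149° = 266° = 266° (mod 360)

22.7047 cis(266°)


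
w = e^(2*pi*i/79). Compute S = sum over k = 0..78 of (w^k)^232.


The roots are w_k = w^k with w = e^(2*pi*i/79), and (w^k)^232 = (w^232)^k.
So S = 1 + u + u^2 + ... + u^(78) with u = w^232.
232 = 2*79 + 74, so 232 is not a multiple of 79: u = (w^79)^2 * w^74 = w^74 ≠ 1 (w is a primitive 79th root), while u^79 = (w^79)^232 = 1.
Geometric series: S = (1 - u^79)/(1 - u) = (1 - 1)/(1 - u) = 0

S = 0


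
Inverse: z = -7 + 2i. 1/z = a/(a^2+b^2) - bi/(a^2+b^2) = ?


|z|^2 = 49+4 = 53
1/z = (-7 - 2i)/53

1/z = -0.1321 - 0.0377i


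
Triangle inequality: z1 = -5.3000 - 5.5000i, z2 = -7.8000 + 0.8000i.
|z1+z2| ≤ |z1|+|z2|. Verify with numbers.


|z1| = sqrt((-5.3)^2 + (-5.5)^2) = sqrt(58.34) = 7.6381
|z2| = sqrt((-7.8)^2 + 0.8^2) = sqrt(61.48) = 7.8409
z1+z2 = -13.1000 - 4.7000i
|z1+z2| = sqrt(193.7) = 13.9176
|z1|+|z2| = 7.6381 + 7.8409 = 15.4790

|z1+z2| = 13.9176 ≤ |z1|+|z2| = 15.4790 (verified)


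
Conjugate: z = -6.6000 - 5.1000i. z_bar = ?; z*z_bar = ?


z_bar = -6.6000 + 5.1000i
z*z_bar = (-6.6)^2 + (-5.1)^2 = 43.56 + 26.01 = 69.57

z_bar = -6.6000 + 5.1000i, z*z_bar = 69.57


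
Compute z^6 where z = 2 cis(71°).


r^6 = 2^6 = 64
n*theta = 6*71° = 426° = 66° (mod 360)
a = 64*cos(66°) = 26.0311
b = 64*sin(66°) = 58.4669

64 cis(66°) = 26.0311 + 58.4669i


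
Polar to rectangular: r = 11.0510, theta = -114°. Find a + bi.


a = 11.0510*cos(-114°) = 11.0510*(-0.4067366) = -4.4948
b = 11.0510*sin(-114°) = 11.0510*(-0.91355) = -10.0956

-4.4948 - 10.0956i


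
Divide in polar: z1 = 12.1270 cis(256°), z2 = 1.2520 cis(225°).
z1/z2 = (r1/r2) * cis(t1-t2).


r = 12.1270 / 1.2520 = 9.6861
theta = 256° - 225° = 31° = 31° (mod 360)

9.6861 cis(31°)


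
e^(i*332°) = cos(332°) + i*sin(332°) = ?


cos(332°) = 0.8829
sin(332°) = -0.4695

e^(i*332°) = 0.8829 - 0.4695i


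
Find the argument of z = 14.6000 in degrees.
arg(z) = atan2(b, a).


Re = 14.6, Im = 0
arg = atan2(0, 14.6) = 0 degrees

arg(z) = 0 degrees


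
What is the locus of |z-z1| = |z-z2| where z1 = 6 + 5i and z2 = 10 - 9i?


Equal distances means the locus is the perpendicular bisector of z1 and z2.
Midpoint = ((6+10)/2, (5+(-9))/2) = (8.0000, -2.0000)

Perpendicular bisector through (8.0000, -2.0000)


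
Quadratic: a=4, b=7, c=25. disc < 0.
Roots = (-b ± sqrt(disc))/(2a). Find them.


disc = 7^2 - 4*4*25 = 49 - 400 = -351
sqrt(|disc|) = sqrt(351) = 18.7350
Real part = -7/(2*4) = -0.8750
Imag part = 18.7350/(2*4) = 2.3419

-0.8750 ± 2.3419i


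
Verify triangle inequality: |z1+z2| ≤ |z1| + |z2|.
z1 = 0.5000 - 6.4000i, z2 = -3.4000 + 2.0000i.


|z1| = sqrt(0.5^2 + (-6.4)^2) = sqrt(41.21) = 6.4195
|z2| = sqrt((-3.4)^2 + 2^2) = sqrt(15.56) = 3.9446
z1+z2 = -2.9000 - 4.4000i
|z1+z2| = sqrt(27.77) = 5.2697
|z1|+|z2| = 6.4195 + 3.9446 = 10.3641

|z1+z2| = 5.2697 ≤ |z1|+|z2| = 10.3641 (verified)


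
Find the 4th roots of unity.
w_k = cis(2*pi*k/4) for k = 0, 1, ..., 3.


The 4th roots of unity are cis(360k/4°) for k=0..3
Angle step = 360/4 = 90°
Primitive root: cis(90°)
Primitive root = 0 + 1.0000i

4 roots at angles: 0°, 90°, 180°, 270°


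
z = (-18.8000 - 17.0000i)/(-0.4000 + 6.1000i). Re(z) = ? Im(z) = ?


Multiply by conjugate: (-18.8000 - 17.0000i)(-0.4000 - 6.1000i) / ((-0.4)^2 + 6.1^2)
Numerator real = -18.8*(-0.4) - (17)*6.1 = -96.18
Numerator imag = -17*(-0.4) - (-18.8)*6.1 = 121.48
Denominator = 37.37
Re(z) = -96.18/37.37 = -2.5737
Im(z) = 121.48/37.37 = 3.2507

Re(z) = -2.5737, Im(z) = 3.2507


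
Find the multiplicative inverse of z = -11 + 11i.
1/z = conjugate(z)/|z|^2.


|z|^2 = 121+121 = 242
1/z = (-11 - 11i)/242

1/z = -0.0455 - 0.0455i


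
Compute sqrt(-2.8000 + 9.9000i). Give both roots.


|z| = sqrt(7.84+98.01) = 10.2883
sqrt((|z|+a)/2) = sqrt((10.2883+(-2.8))/2) = sqrt(3.7442) = 1.9350
sqrt((|z|-a)/2) = sqrt((10.2883-(-2.8))/2) = sqrt(6.5442) = 2.5582

±(1.9350 + 2.5582i) i.e. 1.9350 + 2.5582i and -1.9350 - 2.5582i


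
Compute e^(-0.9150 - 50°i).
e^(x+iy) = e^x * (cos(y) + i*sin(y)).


e^-0.9150 = 0.4005
cos(-50°) = 0.6428
sin(-50°) = -0.766
Real = 0.4005*0.6428 = 0.2574
Imag = 0.4005*(-0.766) = -0.3068

0.2574 - 0.3068i


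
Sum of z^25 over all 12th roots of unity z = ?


The roots are w_k = w^k with w = e^(2*pi*i/12), and (w^k)^25 = (w^25)^k.
So S = 1 + u + u^2 + ... + u^(11) with u = w^25.
25 = 2*12 + 1, so 25 is not a multiple of 12: u = (w^12)^2 * w^1 = w^1 ≠ 1 (w is a primitive 12th root), while u^12 = (w^12)^25 = 1.
Geometric series: S = (1 - u^12)/(1 - u) = (1 - 1)/(1 - u) = 0

S = 0


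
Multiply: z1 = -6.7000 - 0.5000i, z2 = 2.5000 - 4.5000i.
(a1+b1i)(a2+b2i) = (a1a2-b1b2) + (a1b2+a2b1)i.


Real = -6.7*2.5 - (-0.5)*(-4.5) = -16.75 - 2.25 = -19
Imag = -6.7*(-4.5) + 2.5*(-0.5) = 30.15 - (1.25) = 28.9

-19.0000 + 28.9000i


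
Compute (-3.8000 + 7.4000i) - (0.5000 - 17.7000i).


Real: -3.8 - 0.5 = -4.3
Imag: 7.4 + 17.7 = 25.1

-4.3000 + 25.1000i


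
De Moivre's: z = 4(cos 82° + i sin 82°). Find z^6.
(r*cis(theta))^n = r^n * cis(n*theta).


r^6 = 4^6 = 4096
n*theta = 6*82° = 492° = 132° (mod 360)
a = 4096*cos(132°) = -2740.7590
b = 4096*sin(132°) = 3043.9212

4096 cis(132°) = -2740.7590 + 3043.9212i


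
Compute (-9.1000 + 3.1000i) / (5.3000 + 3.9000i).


Conjugate of z2 = 5.3000 - 3.9000i
Numerator: (-9.1000 + 3.1000i)(5.3000 - 3.9000i) = -36.1400 + 51.9200i
Denominator: 5.3^2 + 3.9^2 = 43.3
Result = (-36.1400 + 51.9200i)/43.3

-0.8346 + 1.1991i


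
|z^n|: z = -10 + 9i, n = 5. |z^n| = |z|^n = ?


|z| = sqrt(100+81) = sqrt(181) = 13.4536
|z^5| = |z|^5 = (sqrt(181))^5 = 181^2 * sqrt(181) = 32761*sqrt(181)

|z^5| = 32761*sqrt(181) ≈ 440754.1774


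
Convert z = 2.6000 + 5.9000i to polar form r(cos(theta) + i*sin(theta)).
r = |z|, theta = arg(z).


r = sqrt(6.76+34.81) = sqrt(41.57) = 6.4475
theta = atan2(5.9, 2.6) = 66.2180 degrees

r = 6.4475, theta = 66.2180 degrees


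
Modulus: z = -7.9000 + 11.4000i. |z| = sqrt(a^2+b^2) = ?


|z| = sqrt((-7.9)^2 + 11.4^2) = sqrt(62.41 + 129.96) = sqrt(192.37) = 13.8698

|z| = 13.8698


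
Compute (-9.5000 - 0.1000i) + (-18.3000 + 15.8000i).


Real: -9.5 - 18.3 = -27.8
Imag: -0.1 + 15.8 = 15.7

-27.8000 + 15.7000i


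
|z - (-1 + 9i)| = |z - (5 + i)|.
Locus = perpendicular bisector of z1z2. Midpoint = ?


Equal distances means the locus is the perpendicular bisector of z1 and z2.
Midpoint = ((-1+5)/2, (9+1)/2) = (2.0000, 5.0000)

Perpendicular bisector through (2.0000, 5.0000)


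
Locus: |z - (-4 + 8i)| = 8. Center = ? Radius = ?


|z - z0| = r is a circle with center z0 and radius r.
Center = (-4, 8), radius = 8

Circle with center (-4, 8) and radius 8


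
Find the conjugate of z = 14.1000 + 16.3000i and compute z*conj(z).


z_bar = 14.1000 - 16.3000i
z*z_bar = 14.1^2 + 16.3^2 = 198.81 + 265.69 = 464.5

z_bar = 14.1000 - 16.3000i, z*z_bar = 464.5


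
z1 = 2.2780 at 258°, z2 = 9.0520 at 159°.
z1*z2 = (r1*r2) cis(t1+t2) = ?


r = 2.2780 * 9.0520 = 20.6205
theta = 258° + 159° = 417° = 57° (mod 360)

20.6205 cis(57°)


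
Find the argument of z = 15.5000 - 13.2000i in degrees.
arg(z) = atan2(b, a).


Re = 15.5, Im = -13.2
arg = atan2(-13.2, 15.5) = -40.4181 degrees

arg(z) = -40.4181 degrees


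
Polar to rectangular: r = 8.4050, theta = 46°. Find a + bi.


a = 8.4050*cos(46°) = 8.4050*0.69466 = 5.8386
b = 8.4050*sin(46°) = 8.4050*0.71934 = 6.0461

5.8386 + 6.0461i


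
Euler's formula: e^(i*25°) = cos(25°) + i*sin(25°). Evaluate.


cos(25°) = 0.9063
sin(25°) = 0.4226

e^(i*25°) = 0.9063 + 0.4226i


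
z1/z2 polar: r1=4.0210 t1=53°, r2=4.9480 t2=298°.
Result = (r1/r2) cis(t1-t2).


r = 4.0210 / 4.9480 = 0.8127
theta = 53° - 298° = -245° = 115° (mod 360)

0.8127 cis(115°)


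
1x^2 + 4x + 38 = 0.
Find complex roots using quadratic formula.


disc = 4^2 - 4*1*38 = 16 - 152 = -136
sqrt(|disc|) = sqrt(136) = 11.6619
Real part = -4/(2*1) = -2.0000
Imag part = 11.6619/(2*1) = 5.8310

-2.0000 ± 5.8310i


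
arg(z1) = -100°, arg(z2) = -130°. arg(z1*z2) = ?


arg(z1*z2) = -100° - 130° = -230°
Normalized to (-180°, 180°]: 130°

130°


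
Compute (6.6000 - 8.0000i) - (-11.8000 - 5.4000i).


Real: 6.6 + 11.8 = 18.4
Imag: -8 + 5.4 = -2.6

18.4000 - 2.6000i


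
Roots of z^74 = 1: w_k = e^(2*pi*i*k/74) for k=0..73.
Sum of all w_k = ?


The sum of all 74th roots of unity is 0.
Geometric series: (1 - w^74)/(1 - w) = (1-1)/(1-w) = 0 since w^74 = 1, w ≠ 1.
Alternatively: coefficient of z^73 in z^74 - 1 is 0.

0


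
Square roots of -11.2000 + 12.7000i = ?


|z| = sqrt(125.44+161.29) = 16.9331
sqrt((|z|+a)/2) = sqrt((16.9331+(-11.2))/2) = sqrt(2.8666) = 1.6931
sqrt((|z|-a)/2) = sqrt((16.9331-(-11.2))/2) = sqrt(14.0666) = 3.7505

±(1.6931 + 3.7505i) i.e. 1.6931 + 3.7505i and -1.6931 - 3.7505i


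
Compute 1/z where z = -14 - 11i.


|z|^2 = 196+121 = 317
1/z = (-14 + 11i)/317

1/z = -0.0442 + 0.0347i


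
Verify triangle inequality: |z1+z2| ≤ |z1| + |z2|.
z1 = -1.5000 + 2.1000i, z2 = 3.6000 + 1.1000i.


|z1| = sqrt((-1.5)^2 + 2.1^2) = sqrt(6.66) = 2.5807
|z2| = sqrt(3.6^2 + 1.1^2) = sqrt(14.17) = 3.7643
z1+z2 = 2.1000 + 3.2000i
|z1+z2| = sqrt(14.65) = 3.8275
|z1|+|z2| = 2.5807 + 3.7643 = 6.3450

|z1+z2| = 3.8275 ≤ |z1|+|z2| = 6.3450 (verified)


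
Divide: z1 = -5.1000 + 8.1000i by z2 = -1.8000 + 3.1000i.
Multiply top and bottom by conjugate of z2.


Conjugate of z2 = -1.8000 - 3.1000i
Numerator: (-5.1000 + 8.1000i)(-1.8000 - 3.1000i) = 34.2900 + 1.2300i
Denominator: (-1.8)^2 + 3.1^2 = 12.85
Result = (34.2900 + 1.2300i)/12.85

2.6685 + 0.0957i


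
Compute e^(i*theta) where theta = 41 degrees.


cos(41°) = 0.7547
sin(41°) = 0.6561

e^(i*41°) = 0.7547 + 0.6561i


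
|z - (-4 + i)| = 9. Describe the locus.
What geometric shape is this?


|z - z0| = r is a circle with center z0 and radius r.
Center = (-4, 1), radius = 9

Circle with center (-4, 1) and radius 9


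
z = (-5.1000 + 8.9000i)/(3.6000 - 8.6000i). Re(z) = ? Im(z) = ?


Multiply by conjugate: (-5.1000 + 8.9000i)(3.6000 + 8.6000i) / (3.6^2 + (-8.6)^2)
Numerator real = -5.1*3.6 + 8.9*(-8.6) = -94.9
Numerator imag = 8.9*3.6 - (-5.1)*(-8.6) = -11.82
Denominator = 86.92
Re(z) = -94.9/86.92 = -1.0918
Im(z) = -11.82/86.92 = -0.1360

Re(z) = -1.0918, Im(z) = -0.1360


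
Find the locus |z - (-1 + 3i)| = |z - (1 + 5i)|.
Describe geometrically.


Equal distances means the locus is the perpendicular bisector of z1 and z2.
Midpoint = ((-1+1)/2, (3+5)/2) = (0, 4.0000)

Perpendicular bisector through (0, 4.0000)


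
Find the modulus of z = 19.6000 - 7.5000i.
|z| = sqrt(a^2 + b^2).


|z| = sqrt(19.6^2 + (-7.5)^2) = sqrt(384.16 + 56.25) = sqrt(440.41) = 20.9859

|z| = 20.9859


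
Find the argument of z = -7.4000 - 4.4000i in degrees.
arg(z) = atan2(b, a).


Re = -7.4, Im = -4.4
arg = atan2(-4.4, -7.4) = -149.2645 degrees

arg(z) = -149.2645 degrees


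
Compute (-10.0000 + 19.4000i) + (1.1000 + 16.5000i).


Real: -10 + 1.1 = -8.9
Imag: 19.4 + 16.5 = 35.9

-8.9000 + 35.9000i


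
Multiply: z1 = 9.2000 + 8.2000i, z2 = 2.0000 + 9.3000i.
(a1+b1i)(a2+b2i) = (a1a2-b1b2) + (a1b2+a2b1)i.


Real = 9.2*2 - 8.2*9.3 = 18.4 - 76.26 = -57.86
Imag = 9.2*9.3 + 2*8.2 = 85.56 + 16.4 = 101.96

-57.8600 + 101.9600i


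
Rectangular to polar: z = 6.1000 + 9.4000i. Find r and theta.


r = sqrt(37.21+88.36) = sqrt(125.57) = 11.2058
theta = atan2(9.4, 6.1) = 57.0190 degrees

r = 11.2058, theta = 57.0190 degrees


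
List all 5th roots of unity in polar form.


The 5th roots of unity are cis(360k/5°) for k=0..4
Angle step = 360/5 = 72°
Primitive root: cis(72°)
Primitive root = 0.3090 + 0.9511i

5 roots at angles: 0°, 72°, 144°, 216°, 288°


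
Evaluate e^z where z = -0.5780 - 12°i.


e^-0.5780 = 0.56102
cos(-12°) = 0.97815
sin(-12°) = -0.2079
Real = 0.56102*0.97815 = 0.5488
Imag = 0.56102*(-0.2079) = -0.1166

0.5488 - 0.1166i


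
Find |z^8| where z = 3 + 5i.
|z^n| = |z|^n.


|z| = sqrt(9+25) = sqrt(34) = 5.8310
|z^8| = |z|^8 = (sqrt(34))^8 = 34^4 = 1336336

|z^8| = 1336336


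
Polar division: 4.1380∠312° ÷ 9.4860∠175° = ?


r = 4.1380 / 9.4860 = 0.4362
theta = 312° - 175° = 137° = 137° (mod 360)

0.4362 cis(137°)


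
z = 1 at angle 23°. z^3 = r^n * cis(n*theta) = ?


r^3 = 1^3 = 1
n*theta = 3*23° = 69° = 69° (mod 360)
a = 1*cos(69°) = 0.3584
b = 1*sin(69°) = 0.9336

1 cis(69°) = 0.3584 + 0.9336i


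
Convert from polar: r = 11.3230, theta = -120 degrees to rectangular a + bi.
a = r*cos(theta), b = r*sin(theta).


a = 11.3230*cos(-120°) = 11.3230*(-0.5) = -5.6615
b = 11.3230*sin(-120°) = 11.3230*(-0.866025) = -9.8060

-5.6615 - 9.8060i


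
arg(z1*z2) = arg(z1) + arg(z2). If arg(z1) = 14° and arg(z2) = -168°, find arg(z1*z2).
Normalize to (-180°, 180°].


arg(z1*z2) = 14° - 168° = -154°
Normalized to (-180°, 180°]: -154°

-154°


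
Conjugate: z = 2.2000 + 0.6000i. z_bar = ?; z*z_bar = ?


z_bar = 2.2000 - 0.6000i
z*z_bar = 2.2^2 + 0.6^2 = 4.84 + 0.36 = 5.2

z_bar = 2.2000 - 0.6000i, z*z_bar = 5.2


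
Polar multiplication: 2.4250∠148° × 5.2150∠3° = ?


r = 2.4250 * 5.2150 = 12.6464
theta = 148° + 3° = 151° = 151° (mod 360)

12.6464 cis(151°)


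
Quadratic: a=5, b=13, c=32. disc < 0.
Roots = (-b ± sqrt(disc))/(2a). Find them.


disc = 13^2 - 4*5*32 = 169 - 640 = -471
sqrt(|disc|) = sqrt(471) = 21.7025
Real part = -13/(2*5) = -1.3000
Imag part = 21.7025/(2*5) = 2.1703

-1.3000 ± 2.1703i


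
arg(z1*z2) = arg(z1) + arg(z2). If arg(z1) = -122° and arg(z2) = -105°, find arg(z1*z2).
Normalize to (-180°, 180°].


arg(z1*z2) = -122° - 105° = -227°
Normalized to (-180°, 180°]: 133°

133°


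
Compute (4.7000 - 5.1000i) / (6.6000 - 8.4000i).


Conjugate of z2 = 6.6000 + 8.4000i
Numerator: (4.7000 - 5.1000i)(6.6000 + 8.4000i) = 73.8600 + 5.8200i
Denominator: 6.6^2 + (-8.4)^2 = 114.12
Result = (73.8600 + 5.8200i)/114.12

0.6472 + 0.0510i


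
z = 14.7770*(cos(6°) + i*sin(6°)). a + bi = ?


a = 14.7770*cos(6°) = 14.7770*0.994522 = 14.6961
b = 14.7770*sin(6°) = 14.7770*0.10453 = 1.5446

14.6961 + 1.5446i


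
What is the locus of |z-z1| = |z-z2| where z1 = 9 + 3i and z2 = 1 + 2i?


Equal distances means the locus is the perpendicular bisector of z1 and z2.
Midpoint = ((9+1)/2, (3+2)/2) = (5.0000, 2.5000)

Perpendicular bisector through (5.0000, 2.5000)


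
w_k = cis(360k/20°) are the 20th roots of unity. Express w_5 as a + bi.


Angle = 360*5/20 = 90°
a = cos(90°) = 0
b = sin(90°) = 1.0000

0 + 1.0000i


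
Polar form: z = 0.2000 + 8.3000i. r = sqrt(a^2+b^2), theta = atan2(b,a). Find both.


r = sqrt(0.04+68.89) = sqrt(68.93) = 8.3024
theta = atan2(8.3, 0.2) = 88.6196 degrees

r = 8.3024, theta = 88.6196 degrees


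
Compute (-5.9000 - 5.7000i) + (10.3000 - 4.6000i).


Real: -5.9 + 10.3 = 4.4
Imag: -5.7 - 4.6 = -10.3

4.4000 - 10.3000i


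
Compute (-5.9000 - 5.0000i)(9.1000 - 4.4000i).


Real = -5.9*9.1 - (-5)*(-4.4) = -53.69 - 22 = -75.69
Imag = -5.9*(-4.4) + 9.1*(-5) = 25.96 - (45.5) = -19.54

-75.6900 - 19.5400i


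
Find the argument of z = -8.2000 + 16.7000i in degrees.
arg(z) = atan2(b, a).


Re = -8.2, Im = 16.7
arg = atan2(16.7, -8.2) = 116.1519 degrees

arg(z) = 116.1519 degrees


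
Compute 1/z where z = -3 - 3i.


|z|^2 = 9+9 = 18
1/z = (-3 + 3i)/18

1/z = -0.1667 + 0.1667i


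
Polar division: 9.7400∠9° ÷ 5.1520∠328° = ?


r = 9.7400 / 5.1520 = 1.8905
theta = 9° - 328° = -319° = 41° (mod 360)

1.8905 cis(41°)


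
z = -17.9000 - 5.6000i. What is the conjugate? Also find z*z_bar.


z_bar = -17.9000 + 5.6000i
z*z_bar = (-17.9)^2 + (-5.6)^2 = 320.41 + 31.36 = 351.77

z_bar = -17.9000 + 5.6000i, z*z_bar = 351.77


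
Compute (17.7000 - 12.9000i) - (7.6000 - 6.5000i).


Real: 17.7 - 7.6 = 10.1
Imag: -12.9 + 6.5 = -6.4

10.1000 - 6.4000i


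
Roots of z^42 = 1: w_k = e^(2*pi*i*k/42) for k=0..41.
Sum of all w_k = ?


The sum of all 42th roots of unity is 0.
Geometric series: (1 - w^42)/(1 - w) = (1-1)/(1-w) = 0 since w^42 = 1, w ≠ 1.
Alternatively: coefficient of z^41 in z^42 - 1 is 0.

0


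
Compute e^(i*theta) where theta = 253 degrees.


cos(253°) = -0.2924
sin(253°) = -0.9563

e^(i*253°) = -0.2924 - 0.9563i


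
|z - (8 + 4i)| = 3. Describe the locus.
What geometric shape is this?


|z - z0| = r is a circle with center z0 and radius r.
Center = (8, 4), radius = 3

Circle with center (8, 4) and radius 3


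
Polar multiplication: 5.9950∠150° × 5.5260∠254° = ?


r = 5.9950 * 5.5260 = 33.1284
theta = 150° + 254° = 404° = 44° (mod 360)

33.1284 cis(44°)


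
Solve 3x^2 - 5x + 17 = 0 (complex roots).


disc = (-5)^2 - 4*3*17 = 25 - 204 = -179
sqrt(|disc|) = sqrt(179) = 13.3791
Real part = 5/(2*3) = 0.8333
Imag part = 13.3791/(2*3) = 2.2298

0.8333 ± 2.2298i


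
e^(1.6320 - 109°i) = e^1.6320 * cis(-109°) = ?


e^1.6320 = 5.1141
cos(-109°) = -0.32557
sin(-109°) = -0.94552
Real = 5.1141*(-0.32557) = -1.6650
Imag = 5.1141*(-0.94552) = -4.8355

-1.6650 - 4.8355i


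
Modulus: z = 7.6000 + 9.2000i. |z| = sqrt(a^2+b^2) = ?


|z| = sqrt(7.6^2 + 9.2^2) = sqrt(57.76 + 84.64) = sqrt(142.4) = 11.9331

|z| = 11.9331


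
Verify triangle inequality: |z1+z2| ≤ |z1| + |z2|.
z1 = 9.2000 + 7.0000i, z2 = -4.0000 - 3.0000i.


|z1| = sqrt(9.2^2 + 7^2) = sqrt(133.64) = 11.5603
|z2| = sqrt((-4)^2 + (-3)^2) = sqrt(25) = 5.0000
z1+z2 = 5.2000 + 4.0000i
|z1+z2| = sqrt(43.04) = 6.5605
|z1|+|z2| = 11.5603 + 5.0000 = 16.5603

|z1+z2| = 6.5605 ≤ |z1|+|z2| = 16.5603 (verified)


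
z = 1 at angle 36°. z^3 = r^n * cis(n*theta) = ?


r^3 = 1^3 = 1
n*theta = 3*36° = 108° = 108° (mod 360)
a = 1*cos(108°) = -0.3090
b = 1*sin(108°) = 0.9511

1 cis(108°) = -0.3090 + 0.9511i


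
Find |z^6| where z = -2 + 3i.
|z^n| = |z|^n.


|z| = sqrt(4+9) = sqrt(13) = 3.6056
|z^6| = |z|^6 = (sqrt(13))^6 = 13^3 = 2197

|z^6| = 2197


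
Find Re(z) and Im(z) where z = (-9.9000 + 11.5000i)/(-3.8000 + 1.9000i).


Multiply by conjugate: (-9.9000 + 11.5000i)(-3.8000 - 1.9000i) / ((-3.8)^2 + 1.9^2)
Numerator real = -9.9*(-3.8) + 11.5*1.9 = 59.47
Numerator imag = 11.5*(-3.8) - (-9.9)*1.9 = -24.89
Denominator = 18.05
Re(z) = 59.47/18.05 = 3.2947
Im(z) = -24.89/18.05 = -1.3789

Re(z) = 3.2947, Im(z) = -1.3789


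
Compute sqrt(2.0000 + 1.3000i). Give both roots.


|z| = sqrt(4+1.69) = 2.3854
sqrt((|z|+a)/2) = sqrt((2.3854+2)/2) = sqrt(2.1927) = 1.4808
sqrt((|z|-a)/2) = sqrt((2.3854-2)/2) = sqrt(0.1927) = 0.4390

±(1.4808 + 0.4390i) i.e. 1.4808 + 0.4390i and -1.4808 - 0.4390i


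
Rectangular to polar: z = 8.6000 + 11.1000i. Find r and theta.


r = sqrt(73.96+123.21) = sqrt(197.17) = 14.0417
theta = atan2(11.1, 8.6) = 52.2324 degrees

r = 14.0417, theta = 52.2324 degrees


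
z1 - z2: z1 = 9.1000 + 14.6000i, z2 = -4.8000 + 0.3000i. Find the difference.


Real: 9.1 + 4.8 = 13.9
Imag: 14.6 - 0.3 = 14.3

13.9000 + 14.3000i


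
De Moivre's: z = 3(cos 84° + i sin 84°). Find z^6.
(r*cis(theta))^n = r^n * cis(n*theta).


r^6 = 3^6 = 729
n*theta = 6*84° = 504° = 144° (mod 360)
a = 729*cos(144°) = -589.7734
b = 729*sin(144°) = 428.4954

729 cis(144°) = -589.7734 + 428.4954i


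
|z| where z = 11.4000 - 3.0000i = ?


|z| = sqrt(11.4^2 + (-3)^2) = sqrt(129.96 + 9) = sqrt(138.96) = 11.7881

|z| = 11.7881


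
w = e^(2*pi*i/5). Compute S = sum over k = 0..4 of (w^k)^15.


The roots are w_k = w^k with w = e^(2*pi*i/5), and (w^k)^15 = (w^15)^k.
So S = 1 + u + u^2 + ... + u^(4) with u = w^15.
15 = 3*5 + 0, so 15 is a multiple of 5 and u = (w^5)^3 = 1.
Every one of the 5 terms equals 1: S = 5

S = 5


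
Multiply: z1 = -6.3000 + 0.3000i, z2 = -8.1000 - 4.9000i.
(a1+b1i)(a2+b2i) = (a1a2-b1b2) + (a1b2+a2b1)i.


Real = -6.3*(-8.1) - 0.3*(-4.9) = 51.03 - (-1.47) = 52.5
Imag = -6.3*(-4.9) - (8.1)*0.3 = 30.87 - (2.43) = 28.44

52.5000 + 28.4400i


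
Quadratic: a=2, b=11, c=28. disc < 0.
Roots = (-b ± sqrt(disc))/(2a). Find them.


disc = 11^2 - 4*2*28 = 121 - 224 = -103
sqrt(|disc|) = sqrt(103) = 10.1489
Real part = -11/(2*2) = -2.7500
Imag part = 10.1489/(2*2) = 2.5372

-2.7500 ± 2.5372i


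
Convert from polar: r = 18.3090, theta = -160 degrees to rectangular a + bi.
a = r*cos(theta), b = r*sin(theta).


a = 18.3090*cos(-160°) = 18.3090*(-0.93969) = -17.2048
b = 18.3090*sin(-160°) = 18.3090*(-0.34202) = -6.2620

-17.2048 - 6.2620i


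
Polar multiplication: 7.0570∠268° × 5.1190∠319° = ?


r = 7.0570 * 5.1190 = 36.1248
theta = 268° + 319° = 587° = 227° (mod 360)

36.1248 cis(227°)


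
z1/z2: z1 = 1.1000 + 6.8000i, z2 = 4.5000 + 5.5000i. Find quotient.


Conjugate of z2 = 4.5000 - 5.5000i
Numerator: (1.1000 + 6.8000i)(4.5000 - 5.5000i) = 42.3500 + 24.5500i
Denominator: 4.5^2 + 5.5^2 = 50.5
Result = (42.3500 + 24.5500i)/50.5

0.8386 + 0.4861i


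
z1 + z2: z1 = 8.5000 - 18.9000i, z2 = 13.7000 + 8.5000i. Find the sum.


Real: 8.5 + 13.7 = 22.2
Imag: -18.9 + 8.5 = -10.4

22.2000 - 10.4000i


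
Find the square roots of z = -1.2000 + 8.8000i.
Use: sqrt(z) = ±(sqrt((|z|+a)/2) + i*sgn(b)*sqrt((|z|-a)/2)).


|z| = sqrt(1.44+77.44) = 8.8814
sqrt((|z|+a)/2) = sqrt((8.8814+(-1.2))/2) = sqrt(3.8407) = 1.9598
sqrt((|z|-a)/2) = sqrt((8.8814-(-1.2))/2) = sqrt(5.0407) = 2.2452

±(1.9598 + 2.2452i) i.e. 1.9598 + 2.2452i and -1.9598 - 2.2452i


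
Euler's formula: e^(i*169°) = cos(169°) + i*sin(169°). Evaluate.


cos(169°) = -0.9816
sin(169°) = 0.1908

e^(i*169°) = -0.9816 + 0.1908i


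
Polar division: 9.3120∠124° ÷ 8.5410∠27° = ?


r = 9.3120 / 8.5410 = 1.0903
theta = 124° - 27° = 97° = 97° (mod 360)

1.0903 cis(97°)


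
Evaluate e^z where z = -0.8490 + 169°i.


e^-0.8490 = 0.42784
cos(169°) = -0.9816
sin(169°) = 0.1908
Real = 0.42784*(-0.9816) = -0.4200
Imag = 0.42784*0.1908 = 0.0816

-0.4200 + 0.0816i


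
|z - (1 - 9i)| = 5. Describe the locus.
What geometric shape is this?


|z - z0| = r is a circle with center z0 and radius r.
Center = (1, -9), radius = 5

Circle with center (1, -9) and radius 5


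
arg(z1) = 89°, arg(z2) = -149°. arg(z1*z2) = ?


arg(z1*z2) = 89° - 149° = -60°
Normalized to (-180°, 180°]: -60°

-60°


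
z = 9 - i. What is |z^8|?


|z| = sqrt(81+1) = sqrt(82) = 9.0554
|z^8| = |z|^8 = (sqrt(82))^8 = 82^4 = 45212176

|z^8| = 45212176


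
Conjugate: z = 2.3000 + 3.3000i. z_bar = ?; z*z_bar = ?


z_bar = 2.3000 - 3.3000i
z*z_bar = 2.3^2 + 3.3^2 = 5.29 + 10.89 = 16.18

z_bar = 2.3000 - 3.3000i, z*z_bar = 16.18


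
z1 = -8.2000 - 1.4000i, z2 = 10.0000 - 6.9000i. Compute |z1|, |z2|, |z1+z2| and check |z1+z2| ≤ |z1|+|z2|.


|z1| = sqrt((-8.2)^2 + (-1.4)^2) = sqrt(69.2) = 8.3187
|z2| = sqrt(10^2 + (-6.9)^2) = sqrt(147.61) = 12.1495
z1+z2 = 1.8000 - 8.3000i
|z1+z2| = sqrt(72.13) = 8.4929
|z1|+|z2| = 8.3187 + 12.1495 = 20.4682

|z1+z2| = 8.4929 ≤ |z1|+|z2| = 20.4682 (verified)


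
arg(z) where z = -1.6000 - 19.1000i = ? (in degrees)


Re = -1.6, Im = -19.1
arg = atan2(-19.1, -1.6) = -94.7885 degrees

arg(z) = -94.7885 degrees


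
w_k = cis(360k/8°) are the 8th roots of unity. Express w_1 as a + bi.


Angle = 360*1/8 = 45°
a = cos(45°) = 0.7071
b = sin(45°) = 0.7071

0.7071 + 0.7071i


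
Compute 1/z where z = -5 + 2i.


|z|^2 = 25+4 = 29
1/z = (-5 - 2i)/29

1/z = -0.1724 - 0.0690i


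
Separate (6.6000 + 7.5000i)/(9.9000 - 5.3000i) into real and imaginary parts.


Multiply by conjugate: (6.6000 + 7.5000i)(9.9000 + 5.3000i) / (9.9^2 + (-5.3)^2)
Numerator real = 6.6*9.9 + 7.5*(-5.3) = 25.59
Numerator imag = 7.5*9.9 - 6.6*(-5.3) = 109.23
Denominator = 126.1
Re(z) = 25.59/126.1 = 0.2029
Im(z) = 109.23/126.1 = 0.8662

Re(z) = 0.2029, Im(z) = 0.8662


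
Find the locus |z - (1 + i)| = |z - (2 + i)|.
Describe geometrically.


Equal distances means the locus is the perpendicular bisector of z1 and z2.
Midpoint = ((1+2)/2, (1+1)/2) = (1.5000, 1.0000)

Perpendicular bisector through (1.5000, 1.0000)


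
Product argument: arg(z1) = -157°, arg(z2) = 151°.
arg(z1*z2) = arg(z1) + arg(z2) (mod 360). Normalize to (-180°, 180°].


arg(z1*z2) = -157° + 151° = -6°
Normalized to (-180°, 180°]: -6°

-6°


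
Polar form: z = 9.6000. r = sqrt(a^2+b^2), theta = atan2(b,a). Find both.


r = sqrt(92.16+0) = sqrt(92.16) = 9.6000
theta = atan2(0, 9.6) = 0 degrees

r = 9.6000, theta = 0 degrees


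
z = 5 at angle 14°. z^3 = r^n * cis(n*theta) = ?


r^3 = 5^3 = 125
n*theta = 3*14° = 42° = 42° (mod 360)
a = 125*cos(42°) = 92.8931
b = 125*sin(42°) = 83.6413

125 cis(42°) = 92.8931 + 83.6413i


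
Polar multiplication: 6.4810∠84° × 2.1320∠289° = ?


r = 6.4810 * 2.1320 = 13.8175
theta = 84° + 289° = 373° = 13° (mod 360)

13.8175 cis(13°)


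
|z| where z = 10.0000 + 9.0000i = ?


|z| = sqrt(10^2 + 9^2) = sqrt(100 + 81) = sqrt(181) = 13.4536

|z| = 13.4536


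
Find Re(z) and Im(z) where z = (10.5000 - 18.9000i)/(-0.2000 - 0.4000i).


Multiply by conjugate: (10.5000 - 18.9000i)(-0.2000 + 0.4000i) / ((-0.2)^2 + (-0.4)^2)
Numerator real = 10.5*(-0.2) - (18.9)*(-0.4) = 5.46
Numerator imag = -18.9*(-0.2) - 10.5*(-0.4) = 7.98
Denominator = 0.2
Re(z) = 5.46/0.2 = 27.3000
Im(z) = 7.98/0.2 = 39.9000

Re(z) = 27.3000, Im(z) = 39.9000


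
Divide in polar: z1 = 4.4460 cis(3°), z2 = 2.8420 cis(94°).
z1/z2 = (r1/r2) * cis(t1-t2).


r = 4.4460 / 2.8420 = 1.5644
theta = 3° - 94° = -91° = 269° (mod 360)

1.5644 cis(269°)


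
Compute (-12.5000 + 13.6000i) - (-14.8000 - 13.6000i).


Real: -12.5 + 14.8 = 2.3
Imag: 13.6 + 13.6 = 27.2

2.3000 + 27.2000i


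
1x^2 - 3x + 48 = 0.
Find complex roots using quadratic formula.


disc = (-3)^2 - 4*1*48 = 9 - 192 = -183
sqrt(|disc|) = sqrt(183) = 13.5277
Real part = 3/(2*1) = 1.5000
Imag part = 13.5277/(2*1) = 6.7639

1.5000 ± 6.7639i


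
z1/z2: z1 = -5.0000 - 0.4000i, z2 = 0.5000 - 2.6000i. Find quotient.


Conjugate of z2 = 0.5000 + 2.6000i
Numerator: (-5.0000 - 0.4000i)(0.5000 + 2.6000i) = -1.4600 - 13.2000i
Denominator: 0.5^2 + (-2.6)^2 = 7.01
Result = (-1.4600 - 13.2000i)/7.01

-0.2083 - 1.8830i


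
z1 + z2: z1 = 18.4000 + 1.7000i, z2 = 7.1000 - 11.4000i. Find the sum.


Real: 18.4 + 7.1 = 25.5
Imag: 1.7 - 11.4 = -9.7

25.5000 - 9.7000i


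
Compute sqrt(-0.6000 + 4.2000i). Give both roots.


|z| = sqrt(0.36+17.64) = 4.2426
sqrt((|z|+a)/2) = sqrt((4.2426+(-0.6))/2) = sqrt(1.8213) = 1.3496
sqrt((|z|-a)/2) = sqrt((4.2426-(-0.6))/2) = sqrt(2.4213) = 1.5561

±(1.3496 + 1.5561i) i.e. 1.3496 + 1.5561i and -1.3496 - 1.5561i


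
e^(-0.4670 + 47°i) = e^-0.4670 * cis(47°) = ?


e^-0.4670 = 0.6269
cos(47°) = 0.682
sin(47°) = 0.7314
Real = 0.6269*0.682 = 0.4275
Imag = 0.6269*0.7314 = 0.4585

0.4275 + 0.4585i


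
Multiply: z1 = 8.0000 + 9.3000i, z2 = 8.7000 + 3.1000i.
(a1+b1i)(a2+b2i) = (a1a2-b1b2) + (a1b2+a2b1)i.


Real = 8*8.7 - 9.3*3.1 = 69.6 - 28.83 = 40.77
Imag = 8*3.1 + 8.7*9.3 = 24.8 + 80.91 = 105.71

40.7700 + 105.7100i


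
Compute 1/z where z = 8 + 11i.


|z|^2 = 64+121 = 185
1/z = (8 - 11i)/185

1/z = 0.0432 - 0.0595i


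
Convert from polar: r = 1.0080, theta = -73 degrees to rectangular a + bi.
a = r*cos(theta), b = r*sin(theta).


a = 1.0080*cos(-73°) = 1.0080*0.2924 = 0.2947
b = 1.0080*sin(-73°) = 1.0080*(-0.9563) = -0.9640

0.2947 - 0.9640i


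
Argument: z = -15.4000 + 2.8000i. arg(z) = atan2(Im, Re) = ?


Re = -15.4, Im = 2.8
arg = atan2(2.8, -15.4) = 169.6952 degrees

arg(z) = 169.6952 degrees


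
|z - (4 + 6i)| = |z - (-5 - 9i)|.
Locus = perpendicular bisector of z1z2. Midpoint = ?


Equal distances means the locus is the perpendicular bisector of z1 and z2.
Midpoint = ((4+(-5))/2, (6+(-9))/2) = (-0.5000, -1.5000)

Perpendicular bisector through (-0.5000, -1.5000)


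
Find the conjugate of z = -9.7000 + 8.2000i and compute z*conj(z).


z_bar = -9.7000 - 8.2000i
z*z_bar = (-9.7)^2 + 8.2^2 = 94.09 + 67.24 = 161.33

z_bar = -9.7000 - 8.2000i, z*z_bar = 161.33


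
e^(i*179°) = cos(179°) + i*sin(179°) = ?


cos(179°) = -0.9998
sin(179°) = 0.0175

e^(i*179°) = -0.9998 + 0.0175i


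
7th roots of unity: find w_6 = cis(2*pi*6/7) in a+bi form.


Angle = 360*6/7 = 308.5714°
a = cos(308.5714°) = 0.6235
b = sin(308.5714°) = -0.7818

0.6235 - 0.7818i


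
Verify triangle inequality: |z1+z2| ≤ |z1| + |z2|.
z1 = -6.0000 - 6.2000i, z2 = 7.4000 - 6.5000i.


|z1| = sqrt((-6)^2 + (-6.2)^2) = sqrt(74.44) = 8.6279
|z2| = sqrt(7.4^2 + (-6.5)^2) = sqrt(97.01) = 9.8494
z1+z2 = 1.4000 - 12.7000i
|z1+z2| = sqrt(163.25) = 12.7769
|z1|+|z2| = 8.6279 + 9.8494 = 18.4773

|z1+z2| = 12.7769 ≤ |z1|+|z2| = 18.4773 (verified)


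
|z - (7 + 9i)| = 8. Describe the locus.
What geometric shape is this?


|z - z0| = r is a circle with center z0 and radius r.
Center = (7, 9), radius = 8

Circle with center (7, 9) and radius 8


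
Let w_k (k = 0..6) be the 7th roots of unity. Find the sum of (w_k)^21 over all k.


The roots are w_k = w^k with w = e^(2*pi*i/7), and (w^k)^21 = (w^21)^k.
So S = 1 + u + u^2 + ... + u^(6) with u = w^21.
21 = 3*7 + 0, so 21 is a multiple of 7 and u = (w^7)^3 = 1.
Every one of the 7 terms equals 1: S = 7

S = 7


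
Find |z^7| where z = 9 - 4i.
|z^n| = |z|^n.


|z| = sqrt(81+16) = sqrt(97) = 9.8489
|z^7| = |z|^7 = (sqrt(97))^7 = 97^3 * sqrt(97) = 912673*sqrt(97)

|z^7| = 912673*sqrt(97) ≈ 8988786.5965


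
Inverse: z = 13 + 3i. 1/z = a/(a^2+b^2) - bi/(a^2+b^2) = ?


|z|^2 = 169+9 = 178
1/z = (13 - 3i)/178

1/z = 0.0730 - 0.0169i


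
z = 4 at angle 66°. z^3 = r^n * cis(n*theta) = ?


r^3 = 4^3 = 64
n*theta = 3*66° = 198° = 198° (mod 360)
a = 64*cos(198°) = -60.8676
b = 64*sin(198°) = -19.7771

64 cis(198°) = -60.8676 - 19.7771i


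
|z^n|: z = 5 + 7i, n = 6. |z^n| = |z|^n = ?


|z| = sqrt(25+49) = sqrt(74) = 8.6023
|z^6| = |z|^6 = (sqrt(74))^6 = 74^3 = 405224

|z^6| = 405224


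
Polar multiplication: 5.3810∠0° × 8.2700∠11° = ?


r = 5.3810 * 8.2700 = 44.5009
theta = 0° + 11° = 11° = 11° (mod 360)

44.5009 cis(11°)


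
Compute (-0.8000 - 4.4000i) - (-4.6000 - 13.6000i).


Real: -0.8 + 4.6 = 3.8
Imag: -4.4 + 13.6 = 9.2

3.8000 + 9.2000i


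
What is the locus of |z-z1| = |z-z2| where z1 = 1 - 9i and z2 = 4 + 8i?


Equal distances means the locus is the perpendicular bisector of z1 and z2.
Midpoint = ((1+4)/2, (-9+8)/2) = (2.5000, -0.5000)

Perpendicular bisector through (2.5000, -0.5000)


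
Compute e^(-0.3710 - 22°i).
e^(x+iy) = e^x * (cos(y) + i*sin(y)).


e^-0.3710 = 0.6900
cos(-22°) = 0.9272
sin(-22°) = -0.3746
Real = 0.6900*0.9272 = 0.6398
Imag = 0.6900*(-0.3746) = -0.2585

0.6398 - 0.2585i


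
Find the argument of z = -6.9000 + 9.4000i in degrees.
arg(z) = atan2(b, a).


Re = -6.9, Im = 9.4
arg = atan2(9.4, -6.9) = 126.2803 degrees

arg(z) = 126.2803 degrees


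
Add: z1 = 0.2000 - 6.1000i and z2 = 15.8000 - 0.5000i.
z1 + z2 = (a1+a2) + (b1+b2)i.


Real: 0.2 + 15.8 = 16
Imag: -6.1 - 0.5 = -6.6

16.0000 - 6.6000i


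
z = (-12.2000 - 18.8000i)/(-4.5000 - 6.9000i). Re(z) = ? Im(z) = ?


Multiply by conjugate: (-12.2000 - 18.8000i)(-4.5000 + 6.9000i) / ((-4.5)^2 + (-6.9)^2)
Numerator real = -12.2*(-4.5) - (18.8)*(-6.9) = 184.62
Numerator imag = -18.8*(-4.5) - (-12.2)*(-6.9) = 0.42
Denominator = 67.86
Re(z) = 184.62/67.86 = 2.7206
Im(z) = 0.42/67.86 = 0.0062

Re(z) = 2.7206, Im(z) = 0.0062


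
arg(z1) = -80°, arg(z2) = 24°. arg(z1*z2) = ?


arg(z1*z2) = -80° + 24° = -56°
Normalized to (-180°, 180°]: -56°

-56°


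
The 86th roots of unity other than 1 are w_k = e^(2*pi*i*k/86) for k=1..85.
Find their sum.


With w = e^(2*pi*i/86), all 86 of the 86th roots of unity w^0 = 1, w, ..., w^(85) sum to 0: 1 + w + ... + w^(85) = (1 - w^86)/(1 - w) = 0 since w^86 = 1, w ≠ 1.
Removing the root 1: w + w^2 + ... + w^(85) = 0 - 1 = -1

Sum = -1


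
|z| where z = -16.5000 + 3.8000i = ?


|z| = sqrt((-16.5)^2 + 3.8^2) = sqrt(272.25 + 14.44) = sqrt(286.69) = 16.9319

|z| = 16.9319


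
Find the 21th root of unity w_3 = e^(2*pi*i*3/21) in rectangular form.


Angle = 360*3/21 = 51.4286°
a = cos(51.4286°) = 0.6235
b = sin(51.4286°) = 0.7818

0.6235 + 0.7818i


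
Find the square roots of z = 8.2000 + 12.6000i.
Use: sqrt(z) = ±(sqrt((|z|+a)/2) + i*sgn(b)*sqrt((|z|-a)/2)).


|z| = sqrt(67.24+158.76) = 15.0333
sqrt((|z|+a)/2) = sqrt((15.0333+8.2)/2) = sqrt(11.6166) = 3.4083
sqrt((|z|-a)/2) = sqrt((15.0333-8.2)/2) = sqrt(3.4166) = 1.8484

±(3.4083 + 1.8484i) i.e. 3.4083 + 1.8484i and -3.4083 - 1.8484i


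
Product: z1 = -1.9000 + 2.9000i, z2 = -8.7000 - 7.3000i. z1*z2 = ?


Real = -1.9*(-8.7) - 2.9*(-7.3) = 16.53 - (-21.17) = 37.7
Imag = -1.9*(-7.3) - (8.7)*2.9 = 13.87 - (25.23) = -11.36

37.7000 - 11.3600i


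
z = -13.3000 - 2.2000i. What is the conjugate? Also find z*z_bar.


z_bar = -13.3000 + 2.2000i
z*z_bar = (-13.3)^2 + (-2.2)^2 = 176.89 + 4.84 = 181.73

z_bar = -13.3000 + 2.2000i, z*z_bar = 181.73


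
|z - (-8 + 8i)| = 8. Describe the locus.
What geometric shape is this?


|z - z0| = r is a circle with center z0 and radius r.
Center = (-8, 8), radius = 8

Circle with center (-8, 8) and radius 8


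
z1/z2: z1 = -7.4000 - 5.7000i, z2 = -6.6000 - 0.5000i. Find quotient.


Conjugate of z2 = -6.6000 + 0.5000i
Numerator: (-7.4000 - 5.7000i)(-6.6000 + 0.5000i) = 51.6900 + 33.9200i
Denominator: (-6.6)^2 + (-0.5)^2 = 43.81
Result = (51.6900 + 33.9200i)/43.81

1.1799 + 0.7743i


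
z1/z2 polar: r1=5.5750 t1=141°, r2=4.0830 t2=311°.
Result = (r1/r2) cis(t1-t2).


r = 5.5750 / 4.0830 = 1.3654
theta = 141° - 311° = -170° = 190° (mod 360)

1.3654 cis(190°)


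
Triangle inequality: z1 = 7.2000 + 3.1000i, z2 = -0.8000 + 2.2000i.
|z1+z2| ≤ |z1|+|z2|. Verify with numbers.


|z1| = sqrt(7.2^2 + 3.1^2) = sqrt(61.45) = 7.8390
|z2| = sqrt((-0.8)^2 + 2.2^2) = sqrt(5.48) = 2.3409
z1+z2 = 6.4000 + 5.3000i
|z1+z2| = sqrt(69.05) = 8.3096
|z1|+|z2| = 7.8390 + 2.3409 = 10.1799

|z1+z2| = 8.3096 ≤ |z1|+|z2| = 10.1799 (verified)


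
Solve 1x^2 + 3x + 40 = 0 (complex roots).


disc = 3^2 - 4*1*40 = 9 - 160 = -151
sqrt(|disc|) = sqrt(151) = 12.2882
Real part = -3/(2*1) = -1.5000
Imag part = 12.2882/(2*1) = 6.1441

-1.5000 ± 6.1441i


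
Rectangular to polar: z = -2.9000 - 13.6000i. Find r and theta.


r = sqrt(8.41+184.96) = sqrt(193.37) = 13.9058
theta = atan2(-13.6, -2.9) = -102.0372 degrees

r = 13.9058, theta = -102.0372 degrees
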